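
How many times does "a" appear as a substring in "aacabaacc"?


Searching for "a" in "aacabaacc"
Scanning each position:
  Position 0: "a" => MATCH
  Position 1: "a" => MATCH
  Position 2: "c" => no
  Position 3: "a" => MATCH
  Position 4: "b" => no
  Position 5: "a" => MATCH
  Position 6: "a" => MATCH
  Position 7: "c" => no
  Position 8: "c" => no
Total occurrences: 5

5


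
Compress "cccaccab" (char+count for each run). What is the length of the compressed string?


Input: cccaccab
Runs:
  'c' x 3 => "c3"
  'a' x 1 => "a1"
  'c' x 2 => "c2"
  'a' x 1 => "a1"
  'b' x 1 => "b1"
Compressed: "c3a1c2a1b1"
Compressed length: 10

10


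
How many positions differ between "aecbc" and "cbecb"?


Comparing "aecbc" and "cbecb" position by position:
  Position 0: 'a' vs 'c' => DIFFER
  Position 1: 'e' vs 'b' => DIFFER
  Position 2: 'c' vs 'e' => DIFFER
  Position 3: 'b' vs 'c' => DIFFER
  Position 4: 'c' vs 'b' => DIFFER
Positions that differ: 5

5


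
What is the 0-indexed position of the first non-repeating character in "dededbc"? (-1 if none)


Input: dededbc
Character frequencies:
  'b': 1
  'c': 1
  'd': 3
  'e': 2
Scanning left to right for freq == 1:
  Position 0 ('d'): freq=3, skip
  Position 1 ('e'): freq=2, skip
  Position 2 ('d'): freq=3, skip
  Position 3 ('e'): freq=2, skip
  Position 4 ('d'): freq=3, skip
  Position 5 ('b'): unique! => answer = 5

5


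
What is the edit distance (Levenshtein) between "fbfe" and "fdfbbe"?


Computing edit distance: "fbfe" -> "fdfbbe"
DP table:
           f    d    f    b    b    e
      0    1    2    3    4    5    6
  f   1    0    1    2    3    4    5
  b   2    1    1    2    2    3    4
  f   3    2    2    1    2    3    4
  e   4    3    3    2    2    3    3
Edit distance = dp[4][6] = 3

3


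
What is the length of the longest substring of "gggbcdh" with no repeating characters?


Input: "gggbcdh"
Sliding window (track last position of each char):
  Position 0 ('g'): window [0,0] length 1 -- new best
  Position 1 ('g'): repeat (last at 0), move window start to 1
  Position 1 ('g'): window [1,1] length 1
  Position 2 ('g'): repeat (last at 1), move window start to 2
  Position 2 ('g'): window [2,2] length 1
  Position 3 ('b'): window [2,3] length 2 -- new best
  Position 4 ('c'): window [2,4] length 3 -- new best
  Position 5 ('d'): window [2,5] length 4 -- new best
  Position 6 ('h'): window [2,6] length 5 -- new best
Longest substring with no repeats: "gbcdh" with length 5

5


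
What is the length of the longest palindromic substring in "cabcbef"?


Input: "cabcbef"
Checking substrings for palindromes:
  [2:5] "bcb" (len 3) => palindrome
Longest palindromic substring: "bcb" with length 3

3


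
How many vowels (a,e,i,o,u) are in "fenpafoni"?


Input: fenpafoni
Checking each character:
  'f' at position 0: consonant
  'e' at position 1: vowel (running total: 1)
  'n' at position 2: consonant
  'p' at position 3: consonant
  'a' at position 4: vowel (running total: 2)
  'f' at position 5: consonant
  'o' at position 6: vowel (running total: 3)
  'n' at position 7: consonant
  'i' at position 8: vowel (running total: 4)
Total vowels: 4

4


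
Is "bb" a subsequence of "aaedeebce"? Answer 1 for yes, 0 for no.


Check if "bb" is a subsequence of "aaedeebce"
Greedy scan:
  Position 0 ('a'): no match needed
  Position 1 ('a'): no match needed
  Position 2 ('e'): no match needed
  Position 3 ('d'): no match needed
  Position 4 ('e'): no match needed
  Position 5 ('e'): no match needed
  Position 6 ('b'): matches sub[0] = 'b'
  Position 7 ('c'): no match needed
  Position 8 ('e'): no match needed
Only matched 1/2 characters => not a subsequence

0


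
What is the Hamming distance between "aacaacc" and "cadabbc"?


Comparing "aacaacc" and "cadabbc" position by position:
  Position 0: 'a' vs 'c' => differ
  Position 1: 'a' vs 'a' => same
  Position 2: 'c' vs 'd' => differ
  Position 3: 'a' vs 'a' => same
  Position 4: 'a' vs 'b' => differ
  Position 5: 'c' vs 'b' => differ
  Position 6: 'c' vs 'c' => same
Total differences (Hamming distance): 4

4


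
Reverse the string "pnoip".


Input: pnoip
Reading characters right to left:
  Position 4: 'p'
  Position 3: 'i'
  Position 2: 'o'
  Position 1: 'n'
  Position 0: 'p'
Reversed: pionp

pionp


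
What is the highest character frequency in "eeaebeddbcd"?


Input: eeaebeddbcd
Character counts:
  'a': 1
  'b': 2
  'c': 1
  'd': 3
  'e': 4
Maximum frequency: 4

4


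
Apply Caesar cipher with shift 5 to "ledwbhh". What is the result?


Caesar cipher: shift "ledwbhh" by 5
  'l' (pos 11) + 5 = pos 16 = 'q'
  'e' (pos 4) + 5 = pos 9 = 'j'
  'd' (pos 3) + 5 = pos 8 = 'i'
  'w' (pos 22) + 5 = pos 1 = 'b'
  'b' (pos 1) + 5 = pos 6 = 'g'
  'h' (pos 7) + 5 = pos 12 = 'm'
  'h' (pos 7) + 5 = pos 12 = 'm'
Result: qjibgmm

qjibgmm


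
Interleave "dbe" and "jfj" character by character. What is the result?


Interleaving "dbe" and "jfj":
  Position 0: 'd' from first, 'j' from second => "dj"
  Position 1: 'b' from first, 'f' from second => "bf"
  Position 2: 'e' from first, 'j' from second => "ej"
Result: djbfej

djbfej


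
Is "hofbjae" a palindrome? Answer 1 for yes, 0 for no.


Input: hofbjae
Reversed: eajbfoh
  Compare pos 0 ('h') with pos 6 ('e'): MISMATCH
  Compare pos 1 ('o') with pos 5 ('a'): MISMATCH
  Compare pos 2 ('f') with pos 4 ('j'): MISMATCH
Result: not a palindrome

0


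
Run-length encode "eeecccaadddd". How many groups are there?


Input: eeecccaadddd
Scanning for consecutive runs:
  Group 1: 'e' x 3 (positions 0-2)
  Group 2: 'c' x 3 (positions 3-5)
  Group 3: 'a' x 2 (positions 6-7)
  Group 4: 'd' x 4 (positions 8-11)
Total groups: 4

4


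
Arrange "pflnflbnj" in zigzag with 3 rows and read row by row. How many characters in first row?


Zigzag "pflnflbnj" into 3 rows:
Placing characters:
  'p' => row 0
  'f' => row 1
  'l' => row 2
  'n' => row 1
  'f' => row 0
  'l' => row 1
  'b' => row 2
  'n' => row 1
  'j' => row 0
Rows:
  Row 0: "pfj"
  Row 1: "fnln"
  Row 2: "lb"
First row length: 3

3


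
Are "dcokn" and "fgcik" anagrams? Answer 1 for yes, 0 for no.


Strings: "dcokn", "fgcik"
Sorted first:  cdkno
Sorted second: cfgik
Differ at position 1: 'd' vs 'f' => not anagrams

0


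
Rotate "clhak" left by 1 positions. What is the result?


Input: "clhak", rotate left by 1
First 1 characters: "c"
Remaining characters: "lhak"
Concatenate remaining + first: "lhak" + "c" = "lhakc"

lhakc


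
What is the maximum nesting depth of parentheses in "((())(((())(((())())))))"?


Input: "((())(((())(((())())))))"
Tracking depth:
  Position 0 '(': depth becomes 1
  Position 1 '(': depth becomes 2
  Position 2 '(': depth becomes 3
  Position 3 ')': depth becomes 2
  Position 4 ')': depth becomes 1
  Position 5 '(': depth becomes 2
  Position 6 '(': depth becomes 3
  Position 7 '(': depth becomes 4
  Position 8 '(': depth becomes 5
  Position 9 ')': depth becomes 4
  Position 10 ')': depth becomes 3
  Position 11 '(': depth becomes 4
  Position 12 '(': depth becomes 5
  Position 13 '(': depth becomes 6
  Position 14 '(': depth becomes 7
  Position 15 ')': depth becomes 6
  Position 16 ')': depth becomes 5
  Position 17 '(': depth becomes 6
  Position 18 ')': depth becomes 5
  Position 19 ')': depth becomes 4
  Position 20 ')': depth becomes 3
  Position 21 ')': depth becomes 2
  Position 22 ')': depth becomes 1
  Position 23 ')': depth becomes 0
Maximum depth reached: 7

7


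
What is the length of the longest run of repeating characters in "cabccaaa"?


Input: "cabccaaa"
Scanning for longest run:
  Position 1 ('a'): new char, reset run to 1
  Position 2 ('b'): new char, reset run to 1
  Position 3 ('c'): new char, reset run to 1
  Position 4 ('c'): continues run of 'c', length=2
  Position 5 ('a'): new char, reset run to 1
  Position 6 ('a'): continues run of 'a', length=2
  Position 7 ('a'): continues run of 'a', length=3
Longest run: 'a' with length 3

3


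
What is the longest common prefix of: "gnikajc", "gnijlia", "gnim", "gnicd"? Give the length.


Words: gnikajc, gnijlia, gnim, gnicd
  Position 0: all 'g' => match
  Position 1: all 'n' => match
  Position 2: all 'i' => match
  Position 3: ('k', 'j', 'm', 'c') => mismatch, stop
LCP = "gni" (length 3)

3


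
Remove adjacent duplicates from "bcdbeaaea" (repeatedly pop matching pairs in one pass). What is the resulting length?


Input: bcdbeaaea
Stack-based adjacent duplicate removal:
  Read 'b': push. Stack: b
  Read 'c': push. Stack: bc
  Read 'd': push. Stack: bcd
  Read 'b': push. Stack: bcdb
  Read 'e': push. Stack: bcdbe
  Read 'a': push. Stack: bcdbea
  Read 'a': matches stack top 'a' => pop. Stack: bcdbe
  Read 'e': matches stack top 'e' => pop. Stack: bcdb
  Read 'a': push. Stack: bcdba
Final stack: "bcdba" (length 5)

5


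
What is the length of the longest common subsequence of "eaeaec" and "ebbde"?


LCS of "eaeaec" and "ebbde"
DP table:
           e    b    b    d    e
      0    0    0    0    0    0
  e   0    1    1    1    1    1
  a   0    1    1    1    1    1
  e   0    1    1    1    1    2
  a   0    1    1    1    1    2
  e   0    1    1    1    1    2
  c   0    1    1    1    1    2
LCS length = dp[6][5] = 2

2


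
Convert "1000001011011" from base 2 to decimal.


Input: "1000001011011" in base 2
Positional expansion:
  Digit '1' (value 1) x 2^12 = 4096
  Digit '0' (value 0) x 2^11 = 0
  Digit '0' (value 0) x 2^10 = 0
  Digit '0' (value 0) x 2^9 = 0
  Digit '0' (value 0) x 2^8 = 0
  Digit '0' (value 0) x 2^7 = 0
  Digit '1' (value 1) x 2^6 = 64
  Digit '0' (value 0) x 2^5 = 0
  Digit '1' (value 1) x 2^4 = 16
  Digit '1' (value 1) x 2^3 = 8
  Digit '0' (value 0) x 2^2 = 0
  Digit '1' (value 1) x 2^1 = 2
  Digit '1' (value 1) x 2^0 = 1
Sum = 4187

4187


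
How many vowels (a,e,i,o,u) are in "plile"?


Input: plile
Checking each character:
  'p' at position 0: consonant
  'l' at position 1: consonant
  'i' at position 2: vowel (running total: 1)
  'l' at position 3: consonant
  'e' at position 4: vowel (running total: 2)
Total vowels: 2

2


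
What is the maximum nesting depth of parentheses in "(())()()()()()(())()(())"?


Input: "(())()()()()()(())()(())"
Tracking depth:
  Position 0 '(': depth becomes 1
  Position 1 '(': depth becomes 2
  Position 2 ')': depth becomes 1
  Position 3 ')': depth becomes 0
  Position 4 '(': depth becomes 1
  Position 5 ')': depth becomes 0
  Position 6 '(': depth becomes 1
  Position 7 ')': depth becomes 0
  Position 8 '(': depth becomes 1
  Position 9 ')': depth becomes 0
  Position 10 '(': depth becomes 1
  Position 11 ')': depth becomes 0
  Position 12 '(': depth becomes 1
  Position 13 ')': depth becomes 0
  Position 14 '(': depth becomes 1
  Position 15 '(': depth becomes 2
  Position 16 ')': depth becomes 1
  Position 17 ')': depth becomes 0
  Position 18 '(': depth becomes 1
  Position 19 ')': depth becomes 0
  Position 20 '(': depth becomes 1
  Position 21 '(': depth becomes 2
  Position 22 ')': depth becomes 1
  Position 23 ')': depth becomes 0
Maximum depth reached: 2

2


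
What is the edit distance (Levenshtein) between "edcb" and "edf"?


Computing edit distance: "edcb" -> "edf"
DP table:
           e    d    f
      0    1    2    3
  e   1    0    1    2
  d   2    1    0    1
  c   3    2    1    1
  b   4    3    2    2
Edit distance = dp[4][3] = 2

2


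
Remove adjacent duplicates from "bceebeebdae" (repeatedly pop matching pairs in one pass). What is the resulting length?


Input: bceebeebdae
Stack-based adjacent duplicate removal:
  Read 'b': push. Stack: b
  Read 'c': push. Stack: bc
  Read 'e': push. Stack: bce
  Read 'e': matches stack top 'e' => pop. Stack: bc
  Read 'b': push. Stack: bcb
  Read 'e': push. Stack: bcbe
  Read 'e': matches stack top 'e' => pop. Stack: bcb
  Read 'b': matches stack top 'b' => pop. Stack: bc
  Read 'd': push. Stack: bcd
  Read 'a': push. Stack: bcda
  Read 'e': push. Stack: bcdae
Final stack: "bcdae" (length 5)

5


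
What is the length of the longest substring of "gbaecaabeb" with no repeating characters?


Input: "gbaecaabeb"
Sliding window (track last position of each char):
  Position 0 ('g'): window [0,0] length 1 -- new best
  Position 1 ('b'): window [0,1] length 2 -- new best
  Position 2 ('a'): window [0,2] length 3 -- new best
  Position 3 ('e'): window [0,3] length 4 -- new best
  Position 4 ('c'): window [0,4] length 5 -- new best
  Position 5 ('a'): repeat (last at 2), move window start to 3
  Position 5 ('a'): window [3,5] length 3
  Position 6 ('a'): repeat (last at 5), move window start to 6
  Position 6 ('a'): window [6,6] length 1
  Position 7 ('b'): window [6,7] length 2
  Position 8 ('e'): window [6,8] length 3
  Position 9 ('b'): repeat (last at 7), move window start to 8
  Position 9 ('b'): window [8,9] length 2
Longest substring with no repeats: "gbaec" with length 5

5


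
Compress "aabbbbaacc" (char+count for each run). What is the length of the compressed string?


Input: aabbbbaacc
Runs:
  'a' x 2 => "a2"
  'b' x 4 => "b4"
  'a' x 2 => "a2"
  'c' x 2 => "c2"
Compressed: "a2b4a2c2"
Compressed length: 8

8


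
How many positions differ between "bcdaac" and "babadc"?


Comparing "bcdaac" and "babadc" position by position:
  Position 0: 'b' vs 'b' => same
  Position 1: 'c' vs 'a' => DIFFER
  Position 2: 'd' vs 'b' => DIFFER
  Position 3: 'a' vs 'a' => same
  Position 4: 'a' vs 'd' => DIFFER
  Position 5: 'c' vs 'c' => same
Positions that differ: 3

3


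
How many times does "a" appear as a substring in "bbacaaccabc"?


Searching for "a" in "bbacaaccabc"
Scanning each position:
  Position 0: "b" => no
  Position 1: "b" => no
  Position 2: "a" => MATCH
  Position 3: "c" => no
  Position 4: "a" => MATCH
  Position 5: "a" => MATCH
  Position 6: "c" => no
  Position 7: "c" => no
  Position 8: "a" => MATCH
  Position 9: "b" => no
  Position 10: "c" => no
Total occurrences: 4

4


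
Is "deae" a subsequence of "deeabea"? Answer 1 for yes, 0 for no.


Check if "deae" is a subsequence of "deeabea"
Greedy scan:
  Position 0 ('d'): matches sub[0] = 'd'
  Position 1 ('e'): matches sub[1] = 'e'
  Position 2 ('e'): no match needed
  Position 3 ('a'): matches sub[2] = 'a'
  Position 4 ('b'): no match needed
  Position 5 ('e'): matches sub[3] = 'e'
  Position 6 ('a'): no match needed
All 4 characters matched => is a subsequence

1


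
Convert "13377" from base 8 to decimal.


Input: "13377" in base 8
Positional expansion:
  Digit '1' (value 1) x 8^4 = 4096
  Digit '3' (value 3) x 8^3 = 1536
  Digit '3' (value 3) x 8^2 = 192
  Digit '7' (value 7) x 8^1 = 56
  Digit '7' (value 7) x 8^0 = 7
Sum = 5887

5887


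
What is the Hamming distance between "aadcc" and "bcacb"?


Comparing "aadcc" and "bcacb" position by position:
  Position 0: 'a' vs 'b' => differ
  Position 1: 'a' vs 'c' => differ
  Position 2: 'd' vs 'a' => differ
  Position 3: 'c' vs 'c' => same
  Position 4: 'c' vs 'b' => differ
Total differences (Hamming distance): 4

4


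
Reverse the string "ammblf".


Input: ammblf
Reading characters right to left:
  Position 5: 'f'
  Position 4: 'l'
  Position 3: 'b'
  Position 2: 'm'
  Position 1: 'm'
  Position 0: 'a'
Reversed: flbmma

flbmma


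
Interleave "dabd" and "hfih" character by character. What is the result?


Interleaving "dabd" and "hfih":
  Position 0: 'd' from first, 'h' from second => "dh"
  Position 1: 'a' from first, 'f' from second => "af"
  Position 2: 'b' from first, 'i' from second => "bi"
  Position 3: 'd' from first, 'h' from second => "dh"
Result: dhafbidh

dhafbidh


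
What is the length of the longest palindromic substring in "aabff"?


Input: "aabff"
Checking substrings for palindromes:
  [0:2] "aa" (len 2) => palindrome
  [3:5] "ff" (len 2) => palindrome
Longest palindromic substring: "aa" with length 2

2


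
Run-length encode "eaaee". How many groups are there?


Input: eaaee
Scanning for consecutive runs:
  Group 1: 'e' x 1 (positions 0-0)
  Group 2: 'a' x 2 (positions 1-2)
  Group 3: 'e' x 2 (positions 3-4)
Total groups: 3

3


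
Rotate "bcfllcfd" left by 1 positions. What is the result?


Input: "bcfllcfd", rotate left by 1
First 1 characters: "b"
Remaining characters: "cfllcfd"
Concatenate remaining + first: "cfllcfd" + "b" = "cfllcfdb"

cfllcfdb


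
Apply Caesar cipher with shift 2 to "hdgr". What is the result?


Caesar cipher: shift "hdgr" by 2
  'h' (pos 7) + 2 = pos 9 = 'j'
  'd' (pos 3) + 2 = pos 5 = 'f'
  'g' (pos 6) + 2 = pos 8 = 'i'
  'r' (pos 17) + 2 = pos 19 = 't'
Result: jfit

jfit


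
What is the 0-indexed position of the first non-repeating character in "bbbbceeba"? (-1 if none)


Input: bbbbceeba
Character frequencies:
  'a': 1
  'b': 5
  'c': 1
  'e': 2
Scanning left to right for freq == 1:
  Position 0 ('b'): freq=5, skip
  Position 1 ('b'): freq=5, skip
  Position 2 ('b'): freq=5, skip
  Position 3 ('b'): freq=5, skip
  Position 4 ('c'): unique! => answer = 4

4


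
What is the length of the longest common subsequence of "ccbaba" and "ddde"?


LCS of "ccbaba" and "ddde"
DP table:
           d    d    d    e
      0    0    0    0    0
  c   0    0    0    0    0
  c   0    0    0    0    0
  b   0    0    0    0    0
  a   0    0    0    0    0
  b   0    0    0    0    0
  a   0    0    0    0    0
LCS length = dp[6][4] = 0

0


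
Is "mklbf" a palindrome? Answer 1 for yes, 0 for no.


Input: mklbf
Reversed: fblkm
  Compare pos 0 ('m') with pos 4 ('f'): MISMATCH
  Compare pos 1 ('k') with pos 3 ('b'): MISMATCH
Result: not a palindrome

0


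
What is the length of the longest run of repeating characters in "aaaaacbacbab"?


Input: "aaaaacbacbab"
Scanning for longest run:
  Position 1 ('a'): continues run of 'a', length=2
  Position 2 ('a'): continues run of 'a', length=3
  Position 3 ('a'): continues run of 'a', length=4
  Position 4 ('a'): continues run of 'a', length=5
  Position 5 ('c'): new char, reset run to 1
  Position 6 ('b'): new char, reset run to 1
  Position 7 ('a'): new char, reset run to 1
  Position 8 ('c'): new char, reset run to 1
  Position 9 ('b'): new char, reset run to 1
  Position 10 ('a'): new char, reset run to 1
  Position 11 ('b'): new char, reset run to 1
Longest run: 'a' with length 5

5


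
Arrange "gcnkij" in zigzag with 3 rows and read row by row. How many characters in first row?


Zigzag "gcnkij" into 3 rows:
Placing characters:
  'g' => row 0
  'c' => row 1
  'n' => row 2
  'k' => row 1
  'i' => row 0
  'j' => row 1
Rows:
  Row 0: "gi"
  Row 1: "ckj"
  Row 2: "n"
First row length: 2

2


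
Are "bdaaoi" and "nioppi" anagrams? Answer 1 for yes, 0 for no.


Strings: "bdaaoi", "nioppi"
Sorted first:  aabdio
Sorted second: iinopp
Differ at position 0: 'a' vs 'i' => not anagrams

0


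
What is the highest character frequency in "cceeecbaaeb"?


Input: cceeecbaaeb
Character counts:
  'a': 2
  'b': 2
  'c': 3
  'e': 4
Maximum frequency: 4

4


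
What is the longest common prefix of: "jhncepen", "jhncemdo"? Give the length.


Words: jhncepen, jhncemdo
  Position 0: all 'j' => match
  Position 1: all 'h' => match
  Position 2: all 'n' => match
  Position 3: all 'c' => match
  Position 4: all 'e' => match
  Position 5: ('p', 'm') => mismatch, stop
LCP = "jhnce" (length 5)

5


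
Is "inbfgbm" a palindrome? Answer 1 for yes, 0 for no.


Input: inbfgbm
Reversed: mbgfbni
  Compare pos 0 ('i') with pos 6 ('m'): MISMATCH
  Compare pos 1 ('n') with pos 5 ('b'): MISMATCH
  Compare pos 2 ('b') with pos 4 ('g'): MISMATCH
Result: not a palindrome

0


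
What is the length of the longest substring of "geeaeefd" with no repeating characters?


Input: "geeaeefd"
Sliding window (track last position of each char):
  Position 0 ('g'): window [0,0] length 1 -- new best
  Position 1 ('e'): window [0,1] length 2 -- new best
  Position 2 ('e'): repeat (last at 1), move window start to 2
  Position 2 ('e'): window [2,2] length 1
  Position 3 ('a'): window [2,3] length 2
  Position 4 ('e'): repeat (last at 2), move window start to 3
  Position 4 ('e'): window [3,4] length 2
  Position 5 ('e'): repeat (last at 4), move window start to 5
  Position 5 ('e'): window [5,5] length 1
  Position 6 ('f'): window [5,6] length 2
  Position 7 ('d'): window [5,7] length 3 -- new best
Longest substring with no repeats: "efd" with length 3

3


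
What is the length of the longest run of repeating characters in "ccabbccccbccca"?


Input: "ccabbccccbccca"
Scanning for longest run:
  Position 1 ('c'): continues run of 'c', length=2
  Position 2 ('a'): new char, reset run to 1
  Position 3 ('b'): new char, reset run to 1
  Position 4 ('b'): continues run of 'b', length=2
  Position 5 ('c'): new char, reset run to 1
  Position 6 ('c'): continues run of 'c', length=2
  Position 7 ('c'): continues run of 'c', length=3
  Position 8 ('c'): continues run of 'c', length=4
  Position 9 ('b'): new char, reset run to 1
  Position 10 ('c'): new char, reset run to 1
  Position 11 ('c'): continues run of 'c', length=2
  Position 12 ('c'): continues run of 'c', length=3
  Position 13 ('a'): new char, reset run to 1
Longest run: 'c' with length 4

4


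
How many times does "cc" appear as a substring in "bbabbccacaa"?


Searching for "cc" in "bbabbccacaa"
Scanning each position:
  Position 0: "bb" => no
  Position 1: "ba" => no
  Position 2: "ab" => no
  Position 3: "bb" => no
  Position 4: "bc" => no
  Position 5: "cc" => MATCH
  Position 6: "ca" => no
  Position 7: "ac" => no
  Position 8: "ca" => no
  Position 9: "aa" => no
Total occurrences: 1

1


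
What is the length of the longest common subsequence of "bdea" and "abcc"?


LCS of "bdea" and "abcc"
DP table:
           a    b    c    c
      0    0    0    0    0
  b   0    0    1    1    1
  d   0    0    1    1    1
  e   0    0    1    1    1
  a   0    1    1    1    1
LCS length = dp[4][4] = 1

1


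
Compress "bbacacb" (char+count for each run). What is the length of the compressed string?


Input: bbacacb
Runs:
  'b' x 2 => "b2"
  'a' x 1 => "a1"
  'c' x 1 => "c1"
  'a' x 1 => "a1"
  'c' x 1 => "c1"
  'b' x 1 => "b1"
Compressed: "b2a1c1a1c1b1"
Compressed length: 12

12


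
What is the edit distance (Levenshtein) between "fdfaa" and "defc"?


Computing edit distance: "fdfaa" -> "defc"
DP table:
           d    e    f    c
      0    1    2    3    4
  f   1    1    2    2    3
  d   2    1    2    3    3
  f   3    2    2    2    3
  a   4    3    3    3    3
  a   5    4    4    4    4
Edit distance = dp[5][4] = 4

4


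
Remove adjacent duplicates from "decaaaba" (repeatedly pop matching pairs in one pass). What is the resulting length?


Input: decaaaba
Stack-based adjacent duplicate removal:
  Read 'd': push. Stack: d
  Read 'e': push. Stack: de
  Read 'c': push. Stack: dec
  Read 'a': push. Stack: deca
  Read 'a': matches stack top 'a' => pop. Stack: dec
  Read 'a': push. Stack: deca
  Read 'b': push. Stack: decab
  Read 'a': push. Stack: decaba
Final stack: "decaba" (length 6)

6


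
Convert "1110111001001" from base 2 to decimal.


Input: "1110111001001" in base 2
Positional expansion:
  Digit '1' (value 1) x 2^12 = 4096
  Digit '1' (value 1) x 2^11 = 2048
  Digit '1' (value 1) x 2^10 = 1024
  Digit '0' (value 0) x 2^9 = 0
  Digit '1' (value 1) x 2^8 = 256
  Digit '1' (value 1) x 2^7 = 128
  Digit '1' (value 1) x 2^6 = 64
  Digit '0' (value 0) x 2^5 = 0
  Digit '0' (value 0) x 2^4 = 0
  Digit '1' (value 1) x 2^3 = 8
  Digit '0' (value 0) x 2^2 = 0
  Digit '0' (value 0) x 2^1 = 0
  Digit '1' (value 1) x 2^0 = 1
Sum = 7625

7625


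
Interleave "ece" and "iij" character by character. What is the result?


Interleaving "ece" and "iij":
  Position 0: 'e' from first, 'i' from second => "ei"
  Position 1: 'c' from first, 'i' from second => "ci"
  Position 2: 'e' from first, 'j' from second => "ej"
Result: eiciej

eiciej


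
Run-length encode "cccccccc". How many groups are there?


Input: cccccccc
Scanning for consecutive runs:
  Group 1: 'c' x 8 (positions 0-7)
Total groups: 1

1


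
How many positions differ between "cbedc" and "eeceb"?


Comparing "cbedc" and "eeceb" position by position:
  Position 0: 'c' vs 'e' => DIFFER
  Position 1: 'b' vs 'e' => DIFFER
  Position 2: 'e' vs 'c' => DIFFER
  Position 3: 'd' vs 'e' => DIFFER
  Position 4: 'c' vs 'b' => DIFFER
Positions that differ: 5

5


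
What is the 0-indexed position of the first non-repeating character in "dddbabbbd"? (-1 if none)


Input: dddbabbbd
Character frequencies:
  'a': 1
  'b': 4
  'd': 4
Scanning left to right for freq == 1:
  Position 0 ('d'): freq=4, skip
  Position 1 ('d'): freq=4, skip
  Position 2 ('d'): freq=4, skip
  Position 3 ('b'): freq=4, skip
  Position 4 ('a'): unique! => answer = 4

4


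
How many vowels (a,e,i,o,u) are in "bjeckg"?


Input: bjeckg
Checking each character:
  'b' at position 0: consonant
  'j' at position 1: consonant
  'e' at position 2: vowel (running total: 1)
  'c' at position 3: consonant
  'k' at position 4: consonant
  'g' at position 5: consonant
Total vowels: 1

1


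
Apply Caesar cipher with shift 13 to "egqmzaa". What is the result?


Caesar cipher: shift "egqmzaa" by 13
  'e' (pos 4) + 13 = pos 17 = 'r'
  'g' (pos 6) + 13 = pos 19 = 't'
  'q' (pos 16) + 13 = pos 3 = 'd'
  'm' (pos 12) + 13 = pos 25 = 'z'
  'z' (pos 25) + 13 = pos 12 = 'm'
  'a' (pos 0) + 13 = pos 13 = 'n'
  'a' (pos 0) + 13 = pos 13 = 'n'
Result: rtdzmnn

rtdzmnn


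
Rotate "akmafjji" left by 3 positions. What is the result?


Input: "akmafjji", rotate left by 3
First 3 characters: "akm"
Remaining characters: "afjji"
Concatenate remaining + first: "afjji" + "akm" = "afjjiakm"

afjjiakm


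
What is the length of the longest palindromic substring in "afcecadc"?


Input: "afcecadc"
Checking substrings for palindromes:
  [2:5] "cec" (len 3) => palindrome
Longest palindromic substring: "cec" with length 3

3


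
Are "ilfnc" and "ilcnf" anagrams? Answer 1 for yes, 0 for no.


Strings: "ilfnc", "ilcnf"
Sorted first:  cfiln
Sorted second: cfiln
Sorted forms match => anagrams

1


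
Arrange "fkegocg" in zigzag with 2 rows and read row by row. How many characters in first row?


Zigzag "fkegocg" into 2 rows:
Placing characters:
  'f' => row 0
  'k' => row 1
  'e' => row 0
  'g' => row 1
  'o' => row 0
  'c' => row 1
  'g' => row 0
Rows:
  Row 0: "feog"
  Row 1: "kgc"
First row length: 4

4


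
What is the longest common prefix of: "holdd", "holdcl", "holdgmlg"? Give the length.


Words: holdd, holdcl, holdgmlg
  Position 0: all 'h' => match
  Position 1: all 'o' => match
  Position 2: all 'l' => match
  Position 3: all 'd' => match
  Position 4: ('d', 'c', 'g') => mismatch, stop
LCP = "hold" (length 4)

4


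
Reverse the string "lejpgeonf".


Input: lejpgeonf
Reading characters right to left:
  Position 8: 'f'
  Position 7: 'n'
  Position 6: 'o'
  Position 5: 'e'
  Position 4: 'g'
  Position 3: 'p'
  Position 2: 'j'
  Position 1: 'e'
  Position 0: 'l'
Reversed: fnoegpjel

fnoegpjel


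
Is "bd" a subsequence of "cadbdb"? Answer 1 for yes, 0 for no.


Check if "bd" is a subsequence of "cadbdb"
Greedy scan:
  Position 0 ('c'): no match needed
  Position 1 ('a'): no match needed
  Position 2 ('d'): no match needed
  Position 3 ('b'): matches sub[0] = 'b'
  Position 4 ('d'): matches sub[1] = 'd'
  Position 5 ('b'): no match needed
All 2 characters matched => is a subsequence

1


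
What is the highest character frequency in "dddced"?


Input: dddced
Character counts:
  'c': 1
  'd': 4
  'e': 1
Maximum frequency: 4

4


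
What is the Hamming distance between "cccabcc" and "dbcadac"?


Comparing "cccabcc" and "dbcadac" position by position:
  Position 0: 'c' vs 'd' => differ
  Position 1: 'c' vs 'b' => differ
  Position 2: 'c' vs 'c' => same
  Position 3: 'a' vs 'a' => same
  Position 4: 'b' vs 'd' => differ
  Position 5: 'c' vs 'a' => differ
  Position 6: 'c' vs 'c' => same
Total differences (Hamming distance): 4

4


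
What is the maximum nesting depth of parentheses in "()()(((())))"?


Input: "()()(((())))"
Tracking depth:
  Position 0 '(': depth becomes 1
  Position 1 ')': depth becomes 0
  Position 2 '(': depth becomes 1
  Position 3 ')': depth becomes 0
  Position 4 '(': depth becomes 1
  Position 5 '(': depth becomes 2
  Position 6 '(': depth becomes 3
  Position 7 '(': depth becomes 4
  Position 8 ')': depth becomes 3
  Position 9 ')': depth becomes 2
  Position 10 ')': depth becomes 1
  Position 11 ')': depth becomes 0
Maximum depth reached: 4

4


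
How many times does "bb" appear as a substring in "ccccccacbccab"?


Searching for "bb" in "ccccccacbccab"
Scanning each position:
  Position 0: "cc" => no
  Position 1: "cc" => no
  Position 2: "cc" => no
  Position 3: "cc" => no
  Position 4: "cc" => no
  Position 5: "ca" => no
  Position 6: "ac" => no
  Position 7: "cb" => no
  Position 8: "bc" => no
  Position 9: "cc" => no
  Position 10: "ca" => no
  Position 11: "ab" => no
Total occurrences: 0

0


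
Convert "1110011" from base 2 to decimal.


Input: "1110011" in base 2
Positional expansion:
  Digit '1' (value 1) x 2^6 = 64
  Digit '1' (value 1) x 2^5 = 32
  Digit '1' (value 1) x 2^4 = 16
  Digit '0' (value 0) x 2^3 = 0
  Digit '0' (value 0) x 2^2 = 0
  Digit '1' (value 1) x 2^1 = 2
  Digit '1' (value 1) x 2^0 = 1
Sum = 115

115


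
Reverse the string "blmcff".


Input: blmcff
Reading characters right to left:
  Position 5: 'f'
  Position 4: 'f'
  Position 3: 'c'
  Position 2: 'm'
  Position 1: 'l'
  Position 0: 'b'
Reversed: ffcmlb

ffcmlb


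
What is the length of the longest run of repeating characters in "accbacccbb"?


Input: "accbacccbb"
Scanning for longest run:
  Position 1 ('c'): new char, reset run to 1
  Position 2 ('c'): continues run of 'c', length=2
  Position 3 ('b'): new char, reset run to 1
  Position 4 ('a'): new char, reset run to 1
  Position 5 ('c'): new char, reset run to 1
  Position 6 ('c'): continues run of 'c', length=2
  Position 7 ('c'): continues run of 'c', length=3
  Position 8 ('b'): new char, reset run to 1
  Position 9 ('b'): continues run of 'b', length=2
Longest run: 'c' with length 3

3


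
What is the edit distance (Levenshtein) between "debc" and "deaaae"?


Computing edit distance: "debc" -> "deaaae"
DP table:
           d    e    a    a    a    e
      0    1    2    3    4    5    6
  d   1    0    1    2    3    4    5
  e   2    1    0    1    2    3    4
  b   3    2    1    1    2    3    4
  c   4    3    2    2    2    3    4
Edit distance = dp[4][6] = 4

4


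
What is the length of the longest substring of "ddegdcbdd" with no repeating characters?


Input: "ddegdcbdd"
Sliding window (track last position of each char):
  Position 0 ('d'): window [0,0] length 1 -- new best
  Position 1 ('d'): repeat (last at 0), move window start to 1
  Position 1 ('d'): window [1,1] length 1
  Position 2 ('e'): window [1,2] length 2 -- new best
  Position 3 ('g'): window [1,3] length 3 -- new best
  Position 4 ('d'): repeat (last at 1), move window start to 2
  Position 4 ('d'): window [2,4] length 3
  Position 5 ('c'): window [2,5] length 4 -- new best
  Position 6 ('b'): window [2,6] length 5 -- new best
  Position 7 ('d'): repeat (last at 4), move window start to 5
  Position 7 ('d'): window [5,7] length 3
  Position 8 ('d'): repeat (last at 7), move window start to 8
  Position 8 ('d'): window [8,8] length 1
Longest substring with no repeats: "egdcb" with length 5

5


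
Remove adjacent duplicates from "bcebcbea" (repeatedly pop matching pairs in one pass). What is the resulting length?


Input: bcebcbea
Stack-based adjacent duplicate removal:
  Read 'b': push. Stack: b
  Read 'c': push. Stack: bc
  Read 'e': push. Stack: bce
  Read 'b': push. Stack: bceb
  Read 'c': push. Stack: bcebc
  Read 'b': push. Stack: bcebcb
  Read 'e': push. Stack: bcebcbe
  Read 'a': push. Stack: bcebcbea
Final stack: "bcebcbea" (length 8)

8


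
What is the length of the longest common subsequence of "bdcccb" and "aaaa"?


LCS of "bdcccb" and "aaaa"
DP table:
           a    a    a    a
      0    0    0    0    0
  b   0    0    0    0    0
  d   0    0    0    0    0
  c   0    0    0    0    0
  c   0    0    0    0    0
  c   0    0    0    0    0
  b   0    0    0    0    0
LCS length = dp[6][4] = 0

0


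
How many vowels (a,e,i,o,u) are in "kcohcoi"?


Input: kcohcoi
Checking each character:
  'k' at position 0: consonant
  'c' at position 1: consonant
  'o' at position 2: vowel (running total: 1)
  'h' at position 3: consonant
  'c' at position 4: consonant
  'o' at position 5: vowel (running total: 2)
  'i' at position 6: vowel (running total: 3)
Total vowels: 3

3


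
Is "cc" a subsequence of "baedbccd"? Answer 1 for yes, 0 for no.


Check if "cc" is a subsequence of "baedbccd"
Greedy scan:
  Position 0 ('b'): no match needed
  Position 1 ('a'): no match needed
  Position 2 ('e'): no match needed
  Position 3 ('d'): no match needed
  Position 4 ('b'): no match needed
  Position 5 ('c'): matches sub[0] = 'c'
  Position 6 ('c'): matches sub[1] = 'c'
  Position 7 ('d'): no match needed
All 2 characters matched => is a subsequence

1


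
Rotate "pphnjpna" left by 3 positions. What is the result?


Input: "pphnjpna", rotate left by 3
First 3 characters: "pph"
Remaining characters: "njpna"
Concatenate remaining + first: "njpna" + "pph" = "njpnapph"

njpnapph


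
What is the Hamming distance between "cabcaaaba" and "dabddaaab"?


Comparing "cabcaaaba" and "dabddaaab" position by position:
  Position 0: 'c' vs 'd' => differ
  Position 1: 'a' vs 'a' => same
  Position 2: 'b' vs 'b' => same
  Position 3: 'c' vs 'd' => differ
  Position 4: 'a' vs 'd' => differ
  Position 5: 'a' vs 'a' => same
  Position 6: 'a' vs 'a' => same
  Position 7: 'b' vs 'a' => differ
  Position 8: 'a' vs 'b' => differ
Total differences (Hamming distance): 5

5


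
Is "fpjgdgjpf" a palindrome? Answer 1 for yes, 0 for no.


Input: fpjgdgjpf
Reversed: fpjgdgjpf
  Compare pos 0 ('f') with pos 8 ('f'): match
  Compare pos 1 ('p') with pos 7 ('p'): match
  Compare pos 2 ('j') with pos 6 ('j'): match
  Compare pos 3 ('g') with pos 5 ('g'): match
Result: palindrome

1


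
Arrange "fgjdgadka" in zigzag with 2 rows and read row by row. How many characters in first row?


Zigzag "fgjdgadka" into 2 rows:
Placing characters:
  'f' => row 0
  'g' => row 1
  'j' => row 0
  'd' => row 1
  'g' => row 0
  'a' => row 1
  'd' => row 0
  'k' => row 1
  'a' => row 0
Rows:
  Row 0: "fjgda"
  Row 1: "gdak"
First row length: 5

5


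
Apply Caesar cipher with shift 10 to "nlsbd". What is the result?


Caesar cipher: shift "nlsbd" by 10
  'n' (pos 13) + 10 = pos 23 = 'x'
  'l' (pos 11) + 10 = pos 21 = 'v'
  's' (pos 18) + 10 = pos 2 = 'c'
  'b' (pos 1) + 10 = pos 11 = 'l'
  'd' (pos 3) + 10 = pos 13 = 'n'
Result: xvcln

xvcln


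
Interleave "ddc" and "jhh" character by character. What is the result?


Interleaving "ddc" and "jhh":
  Position 0: 'd' from first, 'j' from second => "dj"
  Position 1: 'd' from first, 'h' from second => "dh"
  Position 2: 'c' from first, 'h' from second => "ch"
Result: djdhch

djdhch


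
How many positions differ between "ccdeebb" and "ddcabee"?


Comparing "ccdeebb" and "ddcabee" position by position:
  Position 0: 'c' vs 'd' => DIFFER
  Position 1: 'c' vs 'd' => DIFFER
  Position 2: 'd' vs 'c' => DIFFER
  Position 3: 'e' vs 'a' => DIFFER
  Position 4: 'e' vs 'b' => DIFFER
  Position 5: 'b' vs 'e' => DIFFER
  Position 6: 'b' vs 'e' => DIFFER
Positions that differ: 7

7


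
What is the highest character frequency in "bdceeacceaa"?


Input: bdceeacceaa
Character counts:
  'a': 3
  'b': 1
  'c': 3
  'd': 1
  'e': 3
Maximum frequency: 3

3


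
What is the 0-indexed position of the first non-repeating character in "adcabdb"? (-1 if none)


Input: adcabdb
Character frequencies:
  'a': 2
  'b': 2
  'c': 1
  'd': 2
Scanning left to right for freq == 1:
  Position 0 ('a'): freq=2, skip
  Position 1 ('d'): freq=2, skip
  Position 2 ('c'): unique! => answer = 2

2


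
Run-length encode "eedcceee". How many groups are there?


Input: eedcceee
Scanning for consecutive runs:
  Group 1: 'e' x 2 (positions 0-1)
  Group 2: 'd' x 1 (positions 2-2)
  Group 3: 'c' x 2 (positions 3-4)
  Group 4: 'e' x 3 (positions 5-7)
Total groups: 4

4


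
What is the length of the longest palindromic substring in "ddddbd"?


Input: "ddddbd"
Checking substrings for palindromes:
  [0:4] "dddd" (len 4) => palindrome
  [0:3] "ddd" (len 3) => palindrome
  [1:4] "ddd" (len 3) => palindrome
  [3:6] "dbd" (len 3) => palindrome
  [0:2] "dd" (len 2) => palindrome
  [1:3] "dd" (len 2) => palindrome
Longest palindromic substring: "dddd" with length 4

4


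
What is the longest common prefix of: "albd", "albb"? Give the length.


Words: albd, albb
  Position 0: all 'a' => match
  Position 1: all 'l' => match
  Position 2: all 'b' => match
  Position 3: ('d', 'b') => mismatch, stop
LCP = "alb" (length 3)

3


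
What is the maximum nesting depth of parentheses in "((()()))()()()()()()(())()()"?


Input: "((()()))()()()()()()(())()()"
Tracking depth:
  Position 0 '(': depth becomes 1
  Position 1 '(': depth becomes 2
  Position 2 '(': depth becomes 3
  Position 3 ')': depth becomes 2
  Position 4 '(': depth becomes 3
  Position 5 ')': depth becomes 2
  Position 6 ')': depth becomes 1
  Position 7 ')': depth becomes 0
  Position 8 '(': depth becomes 1
  Position 9 ')': depth becomes 0
  Position 10 '(': depth becomes 1
  Position 11 ')': depth becomes 0
  Position 12 '(': depth becomes 1
  Position 13 ')': depth becomes 0
  Position 14 '(': depth becomes 1
  Position 15 ')': depth becomes 0
  Position 16 '(': depth becomes 1
  Position 17 ')': depth becomes 0
  Position 18 '(': depth becomes 1
  Position 19 ')': depth becomes 0
  Position 20 '(': depth becomes 1
  Position 21 '(': depth becomes 2
  Position 22 ')': depth becomes 1
  Position 23 ')': depth becomes 0
  Position 24 '(': depth becomes 1
  Position 25 ')': depth becomes 0
  Position 26 '(': depth becomes 1
  Position 27 ')': depth becomes 0
Maximum depth reached: 3

3


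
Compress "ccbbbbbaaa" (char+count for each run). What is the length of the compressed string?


Input: ccbbbbbaaa
Runs:
  'c' x 2 => "c2"
  'b' x 5 => "b5"
  'a' x 3 => "a3"
Compressed: "c2b5a3"
Compressed length: 6

6


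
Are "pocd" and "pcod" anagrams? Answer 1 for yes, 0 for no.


Strings: "pocd", "pcod"
Sorted first:  cdop
Sorted second: cdop
Sorted forms match => anagrams

1


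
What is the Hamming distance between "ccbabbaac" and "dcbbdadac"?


Comparing "ccbabbaac" and "dcbbdadac" position by position:
  Position 0: 'c' vs 'd' => differ
  Position 1: 'c' vs 'c' => same
  Position 2: 'b' vs 'b' => same
  Position 3: 'a' vs 'b' => differ
  Position 4: 'b' vs 'd' => differ
  Position 5: 'b' vs 'a' => differ
  Position 6: 'a' vs 'd' => differ
  Position 7: 'a' vs 'a' => same
  Position 8: 'c' vs 'c' => same
Total differences (Hamming distance): 5

5


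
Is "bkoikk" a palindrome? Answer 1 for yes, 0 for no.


Input: bkoikk
Reversed: kkiokb
  Compare pos 0 ('b') with pos 5 ('k'): MISMATCH
  Compare pos 1 ('k') with pos 4 ('k'): match
  Compare pos 2 ('o') with pos 3 ('i'): MISMATCH
Result: not a palindrome

0


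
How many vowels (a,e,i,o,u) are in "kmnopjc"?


Input: kmnopjc
Checking each character:
  'k' at position 0: consonant
  'm' at position 1: consonant
  'n' at position 2: consonant
  'o' at position 3: vowel (running total: 1)
  'p' at position 4: consonant
  'j' at position 5: consonant
  'c' at position 6: consonant
Total vowels: 1

1


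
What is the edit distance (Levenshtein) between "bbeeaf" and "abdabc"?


Computing edit distance: "bbeeaf" -> "abdabc"
DP table:
           a    b    d    a    b    c
      0    1    2    3    4    5    6
  b   1    1    1    2    3    4    5
  b   2    2    1    2    3    3    4
  e   3    3    2    2    3    4    4
  e   4    4    3    3    3    4    5
  a   5    4    4    4    3    4    5
  f   6    5    5    5    4    4    5
Edit distance = dp[6][6] = 5

5
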